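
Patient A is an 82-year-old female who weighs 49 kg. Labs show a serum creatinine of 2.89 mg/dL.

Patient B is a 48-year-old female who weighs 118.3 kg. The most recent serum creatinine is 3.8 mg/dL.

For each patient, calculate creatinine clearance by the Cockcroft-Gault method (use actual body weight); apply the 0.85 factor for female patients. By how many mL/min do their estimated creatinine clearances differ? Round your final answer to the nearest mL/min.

22 mL/min

Patient A: CrCl = (140 − 82) × 49 / (72 × 2.89) × 0.85 = 2842.0 / 208.08 × 0.85 ≈ 11.6 mL/min
Patient B: CrCl = (140 − 48) × 118.3 / (72 × 3.8) × 0.85 = 10883.6 / 273.60 × 0.85 ≈ 33.8 mL/min
|11.6 − 33.8| = 22.2 mL/min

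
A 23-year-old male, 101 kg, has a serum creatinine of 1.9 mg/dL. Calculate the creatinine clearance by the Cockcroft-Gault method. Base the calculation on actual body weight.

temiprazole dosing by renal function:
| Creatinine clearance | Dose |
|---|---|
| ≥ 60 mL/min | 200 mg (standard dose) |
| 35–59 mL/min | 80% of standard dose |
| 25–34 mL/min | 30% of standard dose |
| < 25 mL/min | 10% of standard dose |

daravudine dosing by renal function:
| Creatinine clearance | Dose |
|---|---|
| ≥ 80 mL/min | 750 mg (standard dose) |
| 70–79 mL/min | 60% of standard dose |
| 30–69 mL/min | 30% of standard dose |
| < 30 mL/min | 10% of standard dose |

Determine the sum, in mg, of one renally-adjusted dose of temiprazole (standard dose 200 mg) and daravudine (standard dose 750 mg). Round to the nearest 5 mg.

CrCl = (140 − 23) × 101 / (72 × 1.9) = 11817.0 / 136.80 ≈ 86.4 mL/min
CrCl ≈ 86 mL/min.
temiprazole: ≥ 60 mL/min → 100% of 200 mg = 200 mg.
daravudine: ≥ 80 mL/min → 100% of 750 mg = 750 mg.
Total = 200 + 750 = 950 mg.

950 mg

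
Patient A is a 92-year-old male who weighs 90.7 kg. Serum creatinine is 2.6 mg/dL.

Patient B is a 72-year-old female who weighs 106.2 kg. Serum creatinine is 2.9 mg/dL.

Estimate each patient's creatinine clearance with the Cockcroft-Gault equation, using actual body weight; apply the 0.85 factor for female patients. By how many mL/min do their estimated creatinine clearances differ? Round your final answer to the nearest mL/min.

Patient A: CrCl = (140 − 92) × 90.7 / (72 × 2.6) = 4353.6 / 187.20 ≈ 23.3 mL/min
Patient B: CrCl = (140 − 72) × 106.2 / (72 × 2.9) × 0.85 = 7221.6 / 208.80 × 0.85 ≈ 29.4 mL/min
|23.3 − 29.4| = 6.1 mL/min

6 mL/min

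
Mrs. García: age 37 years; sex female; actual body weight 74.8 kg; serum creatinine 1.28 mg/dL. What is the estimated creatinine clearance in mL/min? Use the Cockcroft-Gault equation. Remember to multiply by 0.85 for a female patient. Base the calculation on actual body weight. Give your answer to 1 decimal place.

CrCl = (140 − 37) × 74.8 / (72 × 1.28) × 0.85 = 7704.4 / 92.16 × 0.85 ≈ 71.1 mL/min

71.1 mL/min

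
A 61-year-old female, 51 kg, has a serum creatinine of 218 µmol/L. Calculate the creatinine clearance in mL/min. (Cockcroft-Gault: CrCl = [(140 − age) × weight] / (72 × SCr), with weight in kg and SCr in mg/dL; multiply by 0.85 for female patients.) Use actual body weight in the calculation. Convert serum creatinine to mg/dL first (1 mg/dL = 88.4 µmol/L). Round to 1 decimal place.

SCr = 218 / 88.4 = 2.466 mg/dL
CrCl = (140 − 61) × 51 / (72 × 2.466) × 0.85 = 4029.0 / 177.55 × 0.85 ≈ 19.3 mL/min

19.3 mL/min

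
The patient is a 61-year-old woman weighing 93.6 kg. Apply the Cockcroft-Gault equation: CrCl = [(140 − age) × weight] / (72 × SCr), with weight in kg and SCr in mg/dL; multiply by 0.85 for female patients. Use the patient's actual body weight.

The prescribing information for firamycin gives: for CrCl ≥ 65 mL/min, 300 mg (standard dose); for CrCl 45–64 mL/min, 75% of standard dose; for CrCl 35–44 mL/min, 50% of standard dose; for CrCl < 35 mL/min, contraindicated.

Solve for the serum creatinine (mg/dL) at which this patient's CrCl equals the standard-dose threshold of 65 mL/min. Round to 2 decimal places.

Standard dose requires CrCl ≥ 65 mL/min.
Set (140 − 61) × 93.6 × 0.85 / (72 × SCr) = 65
SCr = (140 − 61) × 93.6 × 0.85 / (72 × 65) = 1.343 mg/dL

1.34 mg/dL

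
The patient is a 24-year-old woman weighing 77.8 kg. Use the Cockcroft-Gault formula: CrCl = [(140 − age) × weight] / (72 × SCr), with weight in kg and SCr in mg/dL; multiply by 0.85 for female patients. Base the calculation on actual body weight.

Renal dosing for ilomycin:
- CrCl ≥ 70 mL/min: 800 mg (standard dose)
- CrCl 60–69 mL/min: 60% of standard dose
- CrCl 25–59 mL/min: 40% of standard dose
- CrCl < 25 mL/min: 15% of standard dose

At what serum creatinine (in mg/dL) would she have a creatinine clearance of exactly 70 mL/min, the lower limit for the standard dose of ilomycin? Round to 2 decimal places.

1.52 mg/dL

Standard dose requires CrCl ≥ 70 mL/min.
Set (140 − 24) × 77.8 × 0.85 / (72 × SCr) = 70
SCr = (140 − 24) × 77.8 × 0.85 / (72 × 70) = 1.522 mg/dL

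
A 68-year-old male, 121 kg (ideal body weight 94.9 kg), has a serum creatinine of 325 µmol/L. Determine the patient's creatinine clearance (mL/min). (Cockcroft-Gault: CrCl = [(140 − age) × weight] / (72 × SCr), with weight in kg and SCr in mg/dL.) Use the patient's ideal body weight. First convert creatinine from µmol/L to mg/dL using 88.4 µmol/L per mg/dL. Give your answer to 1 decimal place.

SCr = 325 / 88.4 = 3.676 mg/dL
CrCl = (140 − 68) × 94.9 / (72 × 3.676) = 6832.8 / 264.67 ≈ 25.8 mL/min

25.8 mL/min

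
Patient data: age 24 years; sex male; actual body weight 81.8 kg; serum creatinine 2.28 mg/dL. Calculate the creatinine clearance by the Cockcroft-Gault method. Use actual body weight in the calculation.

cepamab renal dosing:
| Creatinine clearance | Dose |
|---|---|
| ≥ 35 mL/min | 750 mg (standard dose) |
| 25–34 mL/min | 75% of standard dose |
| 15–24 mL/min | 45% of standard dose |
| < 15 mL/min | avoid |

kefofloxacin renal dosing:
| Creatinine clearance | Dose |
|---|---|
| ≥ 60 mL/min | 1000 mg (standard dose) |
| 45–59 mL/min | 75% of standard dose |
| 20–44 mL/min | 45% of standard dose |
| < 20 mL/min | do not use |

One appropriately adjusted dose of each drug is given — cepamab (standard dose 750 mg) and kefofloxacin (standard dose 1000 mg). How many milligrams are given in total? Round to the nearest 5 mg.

CrCl = (140 − 24) × 81.8 / (72 × 2.28) = 9488.8 / 164.16 ≈ 57.8 mL/min
CrCl ≈ 58 mL/min.
cepamab: ≥ 35 mL/min → 100% of 750 mg = 750 mg.
kefofloxacin: 45–59 mL/min → 75% of 1000 mg = 750 mg.
Total = 750 + 750 = 1500 mg.

1500 mg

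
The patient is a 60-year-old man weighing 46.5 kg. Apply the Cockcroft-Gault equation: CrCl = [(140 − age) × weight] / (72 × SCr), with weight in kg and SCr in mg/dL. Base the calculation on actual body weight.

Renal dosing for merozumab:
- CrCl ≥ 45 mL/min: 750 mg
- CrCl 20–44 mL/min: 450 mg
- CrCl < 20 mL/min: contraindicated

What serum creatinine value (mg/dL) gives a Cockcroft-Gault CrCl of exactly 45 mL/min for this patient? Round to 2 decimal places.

1.15 mg/dL

Standard dose requires CrCl ≥ 45 mL/min.
Set (140 − 60) × 46.5 / (72 × SCr) = 45
SCr = (140 − 60) × 46.5 / (72 × 45) = 1.148 mg/dL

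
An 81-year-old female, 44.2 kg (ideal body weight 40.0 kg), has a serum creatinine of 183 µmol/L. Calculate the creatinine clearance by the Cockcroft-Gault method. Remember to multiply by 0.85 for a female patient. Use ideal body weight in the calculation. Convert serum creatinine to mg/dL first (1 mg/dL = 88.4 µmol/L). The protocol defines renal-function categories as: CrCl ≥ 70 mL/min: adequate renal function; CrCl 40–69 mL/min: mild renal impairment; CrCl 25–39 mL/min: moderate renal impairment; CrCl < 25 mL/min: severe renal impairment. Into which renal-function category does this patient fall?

SCr = 183 / 88.4 = 2.07 mg/dL
CrCl = (140 − 81) × 40 / (72 × 2.07) × 0.85 = 2360.0 / 149.04 × 0.85 ≈ 13.5 mL/min
13 mL/min falls in the 'severe renal impairment' range.

severe renal impairment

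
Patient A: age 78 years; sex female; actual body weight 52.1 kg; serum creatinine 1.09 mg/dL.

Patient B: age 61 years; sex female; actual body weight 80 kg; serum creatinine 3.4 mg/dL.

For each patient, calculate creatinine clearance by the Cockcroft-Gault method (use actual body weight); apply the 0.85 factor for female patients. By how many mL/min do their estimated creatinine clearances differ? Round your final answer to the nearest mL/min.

13 mL/min

Patient A: CrCl = (140 − 78) × 52.1 / (72 × 1.09) × 0.85 = 3230.2 / 78.48 × 0.85 ≈ 35.0 mL/min
Patient B: CrCl = (140 − 61) × 80 / (72 × 3.4) × 0.85 = 6320.0 / 244.80 × 0.85 ≈ 21.9 mL/min
|35.0 − 21.9| = 13.1 mL/min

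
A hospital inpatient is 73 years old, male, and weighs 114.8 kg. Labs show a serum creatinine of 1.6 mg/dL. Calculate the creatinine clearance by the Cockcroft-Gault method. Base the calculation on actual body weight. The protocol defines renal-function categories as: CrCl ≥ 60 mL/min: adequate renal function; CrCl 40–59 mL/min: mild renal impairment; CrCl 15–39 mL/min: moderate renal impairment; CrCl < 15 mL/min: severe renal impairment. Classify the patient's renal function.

adequate renal function

CrCl = (140 − 73) × 114.8 / (72 × 1.6) = 7691.6 / 115.20 ≈ 66.8 mL/min
67 mL/min falls in the 'adequate renal function' range.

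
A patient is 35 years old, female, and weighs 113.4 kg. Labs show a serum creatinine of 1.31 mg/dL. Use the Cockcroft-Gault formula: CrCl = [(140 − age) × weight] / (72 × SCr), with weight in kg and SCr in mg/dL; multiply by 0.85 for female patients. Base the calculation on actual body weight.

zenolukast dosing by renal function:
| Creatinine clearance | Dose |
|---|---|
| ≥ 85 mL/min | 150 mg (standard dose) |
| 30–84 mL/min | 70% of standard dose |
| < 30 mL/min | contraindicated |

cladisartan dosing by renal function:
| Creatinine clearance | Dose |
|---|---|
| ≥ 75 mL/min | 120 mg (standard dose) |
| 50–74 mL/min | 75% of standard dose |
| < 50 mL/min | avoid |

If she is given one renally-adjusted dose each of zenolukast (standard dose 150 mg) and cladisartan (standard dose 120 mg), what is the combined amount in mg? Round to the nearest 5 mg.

CrCl = (140 − 35) × 113.4 / (72 × 1.31) × 0.85 = 11907.0 / 94.32 × 0.85 ≈ 107.3 mL/min
CrCl ≈ 107 mL/min.
zenolukast: ≥ 85 mL/min → 100% of 150 mg = 150 mg.
cladisartan: ≥ 75 mL/min → 100% of 120 mg = 120 mg.
Total = 150 + 120 = 270 mg.

270 mg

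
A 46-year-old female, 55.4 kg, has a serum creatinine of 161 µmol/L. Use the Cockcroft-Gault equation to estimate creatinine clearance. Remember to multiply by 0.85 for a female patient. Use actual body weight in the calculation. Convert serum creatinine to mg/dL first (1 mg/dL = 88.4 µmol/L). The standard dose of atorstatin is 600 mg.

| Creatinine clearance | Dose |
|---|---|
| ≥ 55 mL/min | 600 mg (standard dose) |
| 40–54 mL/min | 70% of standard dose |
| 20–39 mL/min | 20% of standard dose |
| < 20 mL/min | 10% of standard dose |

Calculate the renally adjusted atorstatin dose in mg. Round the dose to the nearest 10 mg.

120 mg

SCr = 161 / 88.4 = 1.821 mg/dL
CrCl = (140 − 46) × 55.4 / (72 × 1.821) × 0.85 = 5207.6 / 131.11 × 0.85 ≈ 33.8 mL/min
CrCl ≈ 34 mL/min → bracket 20–39 mL/min.
20% of 600 mg = 120 mg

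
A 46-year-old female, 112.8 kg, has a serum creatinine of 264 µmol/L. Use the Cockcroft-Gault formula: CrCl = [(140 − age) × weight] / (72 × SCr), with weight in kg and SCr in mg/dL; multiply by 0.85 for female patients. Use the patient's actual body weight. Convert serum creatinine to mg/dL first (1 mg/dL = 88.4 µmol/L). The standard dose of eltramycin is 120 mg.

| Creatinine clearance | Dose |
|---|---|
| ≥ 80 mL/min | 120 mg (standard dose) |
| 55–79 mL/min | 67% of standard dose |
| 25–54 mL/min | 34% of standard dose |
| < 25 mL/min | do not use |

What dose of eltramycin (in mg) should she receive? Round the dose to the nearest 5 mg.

SCr = 264 / 88.4 = 2.986 mg/dL
CrCl = (140 − 46) × 112.8 / (72 × 2.986) × 0.85 = 10603.2 / 214.99 × 0.85 ≈ 41.9 mL/min
CrCl ≈ 42 mL/min → bracket 25–54 mL/min.
34% of 120 mg = 40.8 mg → 40 mg

40 mg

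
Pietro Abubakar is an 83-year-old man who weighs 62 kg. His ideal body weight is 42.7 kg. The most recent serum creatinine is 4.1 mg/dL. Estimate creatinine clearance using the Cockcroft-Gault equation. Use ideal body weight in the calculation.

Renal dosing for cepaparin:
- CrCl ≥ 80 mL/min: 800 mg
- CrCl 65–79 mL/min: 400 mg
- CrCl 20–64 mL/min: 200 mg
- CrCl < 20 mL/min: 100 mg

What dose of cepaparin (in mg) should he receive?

CrCl = (140 − 83) × 42.7 / (72 × 4.1) = 2433.9 / 295.20 ≈ 8.2 mL/min
CrCl ≈ 8 mL/min → bracket < 20 mL/min.
Dose for this bracket: 100 mg.

100 mg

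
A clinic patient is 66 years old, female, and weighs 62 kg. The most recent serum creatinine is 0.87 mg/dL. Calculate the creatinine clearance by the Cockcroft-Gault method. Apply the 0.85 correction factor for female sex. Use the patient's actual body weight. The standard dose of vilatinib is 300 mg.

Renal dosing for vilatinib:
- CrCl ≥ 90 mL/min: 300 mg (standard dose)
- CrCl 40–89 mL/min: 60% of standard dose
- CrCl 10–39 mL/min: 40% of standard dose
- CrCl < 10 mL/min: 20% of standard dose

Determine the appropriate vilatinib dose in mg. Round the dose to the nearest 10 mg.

CrCl = (140 − 66) × 62 / (72 × 0.87) × 0.85 = 4588.0 / 62.64 × 0.85 ≈ 62.3 mL/min
CrCl ≈ 62 mL/min → bracket 40–89 mL/min.
60% of 300 mg = 180 mg

180 mg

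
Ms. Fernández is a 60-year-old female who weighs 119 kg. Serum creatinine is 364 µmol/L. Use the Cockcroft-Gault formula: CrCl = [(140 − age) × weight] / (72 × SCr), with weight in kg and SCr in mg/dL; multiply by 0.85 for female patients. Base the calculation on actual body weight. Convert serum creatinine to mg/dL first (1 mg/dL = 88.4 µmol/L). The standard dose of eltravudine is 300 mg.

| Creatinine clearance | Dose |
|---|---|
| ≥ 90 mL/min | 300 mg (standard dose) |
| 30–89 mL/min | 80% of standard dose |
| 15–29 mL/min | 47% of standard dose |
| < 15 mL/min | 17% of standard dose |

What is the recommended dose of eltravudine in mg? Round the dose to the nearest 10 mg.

SCr = 364 / 88.4 = 4.118 mg/dL
CrCl = (140 − 60) × 119 / (72 × 4.118) × 0.85 = 9520.0 / 296.50 × 0.85 ≈ 27.3 mL/min
CrCl ≈ 27 mL/min → bracket 15–29 mL/min.
47% of 300 mg = 141 mg → 140 mg

140 mg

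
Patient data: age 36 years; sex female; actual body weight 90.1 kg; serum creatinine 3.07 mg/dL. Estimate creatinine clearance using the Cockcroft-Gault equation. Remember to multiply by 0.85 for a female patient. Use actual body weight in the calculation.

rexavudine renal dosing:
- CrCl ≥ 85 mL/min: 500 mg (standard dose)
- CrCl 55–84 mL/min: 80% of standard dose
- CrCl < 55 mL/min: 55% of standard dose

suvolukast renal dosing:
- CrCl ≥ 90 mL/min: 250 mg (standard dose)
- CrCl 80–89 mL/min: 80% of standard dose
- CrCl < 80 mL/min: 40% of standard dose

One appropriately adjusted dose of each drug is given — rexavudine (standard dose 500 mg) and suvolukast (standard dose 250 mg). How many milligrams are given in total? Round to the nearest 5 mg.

375 mg

CrCl = (140 − 36) × 90.1 / (72 × 3.07) × 0.85 = 9370.4 / 221.04 × 0.85 ≈ 36.0 mL/min
CrCl ≈ 36 mL/min.
rexavudine: < 55 mL/min → 55% of 500 mg = 275 mg.
suvolukast: < 80 mL/min → 40% of 250 mg = 100 mg.
Total = 275 + 100 = 375 mg.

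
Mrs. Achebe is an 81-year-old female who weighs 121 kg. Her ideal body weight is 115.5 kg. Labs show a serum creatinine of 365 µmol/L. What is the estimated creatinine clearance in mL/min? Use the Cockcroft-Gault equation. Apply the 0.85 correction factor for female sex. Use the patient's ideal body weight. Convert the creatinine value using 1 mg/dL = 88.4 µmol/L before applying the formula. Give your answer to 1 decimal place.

SCr = 365 / 88.4 = 4.129 mg/dL
CrCl = (140 − 81) × 115.5 / (72 × 4.129) × 0.85 = 6814.5 / 297.29 × 0.85 ≈ 19.5 mL/min

19.5 mL/min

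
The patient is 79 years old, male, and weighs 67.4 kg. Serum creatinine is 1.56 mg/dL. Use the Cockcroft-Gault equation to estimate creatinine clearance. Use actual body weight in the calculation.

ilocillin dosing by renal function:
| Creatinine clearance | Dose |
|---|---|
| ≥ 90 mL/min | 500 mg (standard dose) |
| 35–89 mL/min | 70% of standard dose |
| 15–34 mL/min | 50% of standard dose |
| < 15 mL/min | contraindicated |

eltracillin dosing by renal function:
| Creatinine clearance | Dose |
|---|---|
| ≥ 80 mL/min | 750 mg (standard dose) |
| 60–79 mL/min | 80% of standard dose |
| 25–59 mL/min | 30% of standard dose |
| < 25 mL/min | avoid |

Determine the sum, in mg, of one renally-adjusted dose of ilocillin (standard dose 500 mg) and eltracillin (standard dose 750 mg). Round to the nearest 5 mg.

CrCl = (140 − 79) × 67.4 / (72 × 1.56) = 4111.4 / 112.32 ≈ 36.6 mL/min
CrCl ≈ 37 mL/min.
ilocillin: 35–89 mL/min → 70% of 500 mg = 350 mg.
eltracillin: 25–59 mL/min → 30% of 750 mg = 225 mg.
Total = 350 + 225 = 575 mg.

575 mg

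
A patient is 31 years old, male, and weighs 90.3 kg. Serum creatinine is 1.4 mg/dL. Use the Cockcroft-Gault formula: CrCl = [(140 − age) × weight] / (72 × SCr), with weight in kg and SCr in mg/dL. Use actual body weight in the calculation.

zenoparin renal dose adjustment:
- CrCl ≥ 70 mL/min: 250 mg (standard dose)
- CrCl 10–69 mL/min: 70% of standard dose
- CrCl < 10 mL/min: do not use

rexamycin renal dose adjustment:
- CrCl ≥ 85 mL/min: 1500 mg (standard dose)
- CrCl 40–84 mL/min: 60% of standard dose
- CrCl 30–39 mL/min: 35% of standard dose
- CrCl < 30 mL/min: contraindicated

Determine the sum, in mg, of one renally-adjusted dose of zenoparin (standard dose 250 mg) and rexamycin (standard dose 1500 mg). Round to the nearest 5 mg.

CrCl = (140 − 31) × 90.3 / (72 × 1.4) = 9842.7 / 100.80 ≈ 97.6 mL/min
CrCl ≈ 98 mL/min.
zenoparin: ≥ 70 mL/min → 100% of 250 mg = 250 mg.
rexamycin: ≥ 85 mL/min → 100% of 1500 mg = 1500 mg.
Total = 250 + 1500 = 1750 mg.

1750 mg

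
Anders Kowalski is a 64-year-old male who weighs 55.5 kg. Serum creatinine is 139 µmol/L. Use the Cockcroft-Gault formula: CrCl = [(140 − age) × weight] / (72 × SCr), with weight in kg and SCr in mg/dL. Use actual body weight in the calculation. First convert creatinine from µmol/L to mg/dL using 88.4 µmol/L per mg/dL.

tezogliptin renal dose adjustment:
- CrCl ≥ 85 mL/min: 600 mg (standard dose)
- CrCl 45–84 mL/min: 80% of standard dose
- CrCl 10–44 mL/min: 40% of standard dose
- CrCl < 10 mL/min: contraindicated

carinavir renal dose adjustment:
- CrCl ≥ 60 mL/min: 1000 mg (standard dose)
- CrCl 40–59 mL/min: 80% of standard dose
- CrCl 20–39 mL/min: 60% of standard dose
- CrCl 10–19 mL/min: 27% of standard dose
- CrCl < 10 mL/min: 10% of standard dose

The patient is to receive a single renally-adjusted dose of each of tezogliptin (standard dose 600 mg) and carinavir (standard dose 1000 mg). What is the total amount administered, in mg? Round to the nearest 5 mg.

SCr = 139 / 88.4 = 1.572 mg/dL
CrCl = (140 − 64) × 55.5 / (72 × 1.572) = 4218.0 / 113.18 ≈ 37.3 mL/min
CrCl ≈ 37 mL/min.
tezogliptin: 10–44 mL/min → 40% of 600 mg = 240 mg.
carinavir: 20–39 mL/min → 60% of 1000 mg = 600 mg.
Total = 240 + 600 = 840 mg.

840 mg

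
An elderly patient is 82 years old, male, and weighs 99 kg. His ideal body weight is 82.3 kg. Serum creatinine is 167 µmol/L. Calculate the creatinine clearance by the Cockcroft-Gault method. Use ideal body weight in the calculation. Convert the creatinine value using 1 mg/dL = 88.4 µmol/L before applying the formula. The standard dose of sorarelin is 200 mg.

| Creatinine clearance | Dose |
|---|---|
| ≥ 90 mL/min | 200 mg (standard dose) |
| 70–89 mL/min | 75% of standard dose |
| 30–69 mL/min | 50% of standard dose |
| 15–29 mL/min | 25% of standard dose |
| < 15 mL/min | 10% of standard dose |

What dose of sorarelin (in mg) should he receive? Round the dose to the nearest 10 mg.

SCr = 167 / 88.4 = 1.889 mg/dL
CrCl = (140 − 82) × 82.3 / (72 × 1.889) = 4773.4 / 136.01 ≈ 35.1 mL/min
CrCl ≈ 35 mL/min → bracket 30–69 mL/min.
50% of 200 mg = 100 mg

100 mg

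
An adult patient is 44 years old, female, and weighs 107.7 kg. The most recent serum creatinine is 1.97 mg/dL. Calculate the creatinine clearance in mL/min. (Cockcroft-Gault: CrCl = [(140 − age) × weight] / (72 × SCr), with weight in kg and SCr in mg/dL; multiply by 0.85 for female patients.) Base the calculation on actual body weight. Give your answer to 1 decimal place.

CrCl = (140 − 44) × 107.7 / (72 × 1.97) × 0.85 = 10339.2 / 141.84 × 0.85 ≈ 62.0 mL/min

62.0 mL/min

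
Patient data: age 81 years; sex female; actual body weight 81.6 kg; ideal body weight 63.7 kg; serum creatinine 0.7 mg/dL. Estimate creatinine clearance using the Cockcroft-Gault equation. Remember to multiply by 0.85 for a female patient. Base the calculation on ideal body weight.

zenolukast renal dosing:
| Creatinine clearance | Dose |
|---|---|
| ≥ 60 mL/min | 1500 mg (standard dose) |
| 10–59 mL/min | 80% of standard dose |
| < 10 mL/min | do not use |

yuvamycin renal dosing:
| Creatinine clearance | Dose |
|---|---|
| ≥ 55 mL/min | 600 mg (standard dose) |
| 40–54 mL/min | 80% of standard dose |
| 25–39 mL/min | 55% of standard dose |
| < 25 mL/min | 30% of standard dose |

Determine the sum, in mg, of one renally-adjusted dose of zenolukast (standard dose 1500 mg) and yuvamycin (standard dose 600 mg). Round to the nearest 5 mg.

2100 mg

CrCl = (140 − 81) × 63.7 / (72 × 0.7) × 0.85 = 3758.3 / 50.40 × 0.85 ≈ 63.4 mL/min
CrCl ≈ 63 mL/min.
zenolukast: ≥ 60 mL/min → 100% of 1500 mg = 1500 mg.
yuvamycin: ≥ 55 mL/min → 100% of 600 mg = 600 mg.
Total = 1500 + 600 = 2100 mg.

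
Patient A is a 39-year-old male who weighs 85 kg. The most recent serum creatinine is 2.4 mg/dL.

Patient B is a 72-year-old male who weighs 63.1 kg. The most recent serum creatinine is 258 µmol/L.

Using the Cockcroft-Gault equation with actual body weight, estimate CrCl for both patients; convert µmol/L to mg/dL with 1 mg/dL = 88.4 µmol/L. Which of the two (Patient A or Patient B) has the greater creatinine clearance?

Patient A

Patient A: CrCl = (140 − 39) × 85 / (72 × 2.4) = 8585.0 / 172.80 ≈ 49.7 mL/min
Patient B: SCr = 258 / 88.4 = 2.919 mg/dL
Patient B: CrCl = (140 − 72) × 63.1 / (72 × 2.919) = 4290.8 / 210.17 ≈ 20.4 mL/min
49.7 vs 20.4 mL/min → Patient A is higher.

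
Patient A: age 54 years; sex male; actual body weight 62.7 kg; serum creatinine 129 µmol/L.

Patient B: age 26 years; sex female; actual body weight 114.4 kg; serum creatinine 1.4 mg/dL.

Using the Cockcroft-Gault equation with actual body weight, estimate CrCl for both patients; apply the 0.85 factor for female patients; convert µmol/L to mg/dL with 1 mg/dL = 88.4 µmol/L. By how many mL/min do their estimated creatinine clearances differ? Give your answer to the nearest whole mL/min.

59 mL/min

Patient A: SCr = 129 / 88.4 = 1.459 mg/dL
Patient A: CrCl = (140 − 54) × 62.7 / (72 × 1.459) = 5392.2 / 105.05 ≈ 51.3 mL/min
Patient B: CrCl = (140 − 26) × 114.4 / (72 × 1.4) × 0.85 = 13041.6 / 100.80 × 0.85 ≈ 110.0 mL/min
|51.3 − 110.0| = 58.7 mL/min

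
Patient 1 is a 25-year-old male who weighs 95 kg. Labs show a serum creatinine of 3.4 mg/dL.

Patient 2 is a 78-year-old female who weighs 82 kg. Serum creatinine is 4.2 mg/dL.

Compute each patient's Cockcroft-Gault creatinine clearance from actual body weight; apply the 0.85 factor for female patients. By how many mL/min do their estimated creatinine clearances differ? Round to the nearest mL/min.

30 mL/min

Patient 1: CrCl = (140 − 25) × 95 / (72 × 3.4) = 10925.0 / 244.80 ≈ 44.6 mL/min
Patient 2: CrCl = (140 − 78) × 82 / (72 × 4.2) × 0.85 = 5084.0 / 302.40 × 0.85 ≈ 14.3 mL/min
|44.6 − 14.3| = 30.3 mL/min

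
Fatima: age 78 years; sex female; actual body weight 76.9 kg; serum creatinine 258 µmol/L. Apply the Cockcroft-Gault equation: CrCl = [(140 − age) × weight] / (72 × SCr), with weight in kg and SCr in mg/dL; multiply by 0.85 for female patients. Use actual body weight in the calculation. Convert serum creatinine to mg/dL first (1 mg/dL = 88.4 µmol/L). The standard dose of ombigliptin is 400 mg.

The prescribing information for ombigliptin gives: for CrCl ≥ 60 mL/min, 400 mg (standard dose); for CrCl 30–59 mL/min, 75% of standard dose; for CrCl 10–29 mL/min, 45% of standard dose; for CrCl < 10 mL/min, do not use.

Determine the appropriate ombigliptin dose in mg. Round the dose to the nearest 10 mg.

SCr = 258 / 88.4 = 2.919 mg/dL
CrCl = (140 − 78) × 76.9 / (72 × 2.919) × 0.85 = 4767.8 / 210.17 × 0.85 ≈ 19.3 mL/min
CrCl ≈ 19 mL/min → bracket 10–29 mL/min.
45% of 400 mg = 180 mg

180 mg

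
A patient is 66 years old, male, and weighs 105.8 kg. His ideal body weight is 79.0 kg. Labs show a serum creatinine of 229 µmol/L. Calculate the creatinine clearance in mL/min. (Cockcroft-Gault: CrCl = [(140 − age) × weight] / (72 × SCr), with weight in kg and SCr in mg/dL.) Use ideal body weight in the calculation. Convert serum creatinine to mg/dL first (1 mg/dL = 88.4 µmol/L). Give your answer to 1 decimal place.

31.3 mL/min

SCr = 229 / 88.4 = 2.59 mg/dL
CrCl = (140 − 66) × 79 / (72 × 2.59) = 5846.0 / 186.48 ≈ 31.3 mL/min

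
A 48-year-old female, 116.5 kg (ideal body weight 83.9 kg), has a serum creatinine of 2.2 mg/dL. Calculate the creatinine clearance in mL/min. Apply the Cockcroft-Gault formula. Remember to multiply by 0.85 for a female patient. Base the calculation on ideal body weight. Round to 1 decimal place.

41.4 mL/min

CrCl = (140 − 48) × 83.9 / (72 × 2.2) × 0.85 = 7718.8 / 158.40 × 0.85 ≈ 41.4 mL/min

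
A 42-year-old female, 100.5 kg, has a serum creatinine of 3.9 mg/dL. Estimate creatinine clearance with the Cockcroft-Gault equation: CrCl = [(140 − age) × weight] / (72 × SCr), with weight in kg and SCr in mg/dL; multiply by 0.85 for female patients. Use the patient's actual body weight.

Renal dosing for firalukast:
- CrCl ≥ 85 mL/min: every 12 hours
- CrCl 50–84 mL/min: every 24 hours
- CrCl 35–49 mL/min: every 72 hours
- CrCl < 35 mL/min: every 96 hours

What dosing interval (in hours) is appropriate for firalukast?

every 96 hours

CrCl = (140 − 42) × 100.5 / (72 × 3.9) × 0.85 = 9849.0 / 280.80 × 0.85 ≈ 29.8 mL/min
CrCl ≈ 30 mL/min → bracket < 35 mL/min → every 96 hours.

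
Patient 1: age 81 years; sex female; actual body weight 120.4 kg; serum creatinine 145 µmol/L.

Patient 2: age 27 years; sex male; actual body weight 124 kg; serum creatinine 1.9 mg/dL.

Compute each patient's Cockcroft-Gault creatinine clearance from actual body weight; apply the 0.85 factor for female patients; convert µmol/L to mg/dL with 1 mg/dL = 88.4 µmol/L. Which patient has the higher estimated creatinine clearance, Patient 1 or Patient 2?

Patient 2

Patient 1: SCr = 145 / 88.4 = 1.64 mg/dL
Patient 1: CrCl = (140 − 81) × 120.4 / (72 × 1.64) × 0.85 = 7103.6 / 118.08 × 0.85 ≈ 51.1 mL/min
Patient 2: CrCl = (140 − 27) × 124 / (72 × 1.9) = 14012.0 / 136.80 ≈ 102.4 mL/min
51.1 vs 102.4 mL/min → Patient 2 is higher.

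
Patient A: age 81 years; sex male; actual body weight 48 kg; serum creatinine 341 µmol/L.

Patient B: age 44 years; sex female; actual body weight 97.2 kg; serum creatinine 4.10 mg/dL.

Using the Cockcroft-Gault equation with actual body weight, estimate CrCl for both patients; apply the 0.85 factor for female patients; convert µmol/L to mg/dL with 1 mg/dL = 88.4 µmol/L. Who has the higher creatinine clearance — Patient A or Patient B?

Patient A: SCr = 341 / 88.4 = 3.857 mg/dL
Patient A: CrCl = (140 − 81) × 48 / (72 × 3.857) = 2832.0 / 277.70 ≈ 10.2 mL/min
Patient B: CrCl = (140 − 44) × 97.2 / (72 × 4.1) × 0.85 = 9331.2 / 295.20 × 0.85 ≈ 26.9 mL/min
10.2 vs 26.9 mL/min → Patient B is higher.

Patient B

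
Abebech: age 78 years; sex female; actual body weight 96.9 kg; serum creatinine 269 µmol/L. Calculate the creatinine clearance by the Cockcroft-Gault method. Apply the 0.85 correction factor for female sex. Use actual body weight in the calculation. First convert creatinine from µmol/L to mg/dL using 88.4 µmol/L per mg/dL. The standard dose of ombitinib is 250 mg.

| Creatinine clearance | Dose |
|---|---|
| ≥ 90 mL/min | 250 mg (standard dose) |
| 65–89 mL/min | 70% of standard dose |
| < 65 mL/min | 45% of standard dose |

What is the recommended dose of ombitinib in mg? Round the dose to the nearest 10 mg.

SCr = 269 / 88.4 = 3.043 mg/dL
CrCl = (140 − 78) × 96.9 / (72 × 3.043) × 0.85 = 6007.8 / 219.10 × 0.85 ≈ 23.3 mL/min
CrCl ≈ 23 mL/min → bracket < 65 mL/min.
45% of 250 mg = 112.5 mg → 110 mg

110 mg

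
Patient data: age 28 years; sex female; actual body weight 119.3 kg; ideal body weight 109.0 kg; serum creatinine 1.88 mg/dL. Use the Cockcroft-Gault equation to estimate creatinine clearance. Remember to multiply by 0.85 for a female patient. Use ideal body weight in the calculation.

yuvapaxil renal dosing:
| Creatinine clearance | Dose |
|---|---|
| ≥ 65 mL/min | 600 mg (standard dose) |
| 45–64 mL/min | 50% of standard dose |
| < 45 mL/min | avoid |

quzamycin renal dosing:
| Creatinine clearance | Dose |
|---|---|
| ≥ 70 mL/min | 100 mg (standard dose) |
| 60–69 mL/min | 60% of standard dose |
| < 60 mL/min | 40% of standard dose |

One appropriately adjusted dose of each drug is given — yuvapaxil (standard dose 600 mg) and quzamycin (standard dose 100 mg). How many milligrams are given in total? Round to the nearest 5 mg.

CrCl = (140 − 28) × 109 / (72 × 1.88) × 0.85 = 12208.0 / 135.36 × 0.85 ≈ 76.7 mL/min
CrCl ≈ 77 mL/min.
yuvapaxil: ≥ 65 mL/min → 100% of 600 mg = 600 mg.
quzamycin: ≥ 70 mL/min → 100% of 100 mg = 100 mg.
Total = 600 + 100 = 700 mg.

700 mg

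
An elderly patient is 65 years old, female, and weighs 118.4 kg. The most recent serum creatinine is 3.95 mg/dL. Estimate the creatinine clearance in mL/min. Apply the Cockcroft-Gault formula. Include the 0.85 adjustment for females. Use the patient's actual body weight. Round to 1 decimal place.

CrCl = (140 − 65) × 118.4 / (72 × 3.95) × 0.85 = 8880.0 / 284.40 × 0.85 ≈ 26.5 mL/min

26.5 mL/min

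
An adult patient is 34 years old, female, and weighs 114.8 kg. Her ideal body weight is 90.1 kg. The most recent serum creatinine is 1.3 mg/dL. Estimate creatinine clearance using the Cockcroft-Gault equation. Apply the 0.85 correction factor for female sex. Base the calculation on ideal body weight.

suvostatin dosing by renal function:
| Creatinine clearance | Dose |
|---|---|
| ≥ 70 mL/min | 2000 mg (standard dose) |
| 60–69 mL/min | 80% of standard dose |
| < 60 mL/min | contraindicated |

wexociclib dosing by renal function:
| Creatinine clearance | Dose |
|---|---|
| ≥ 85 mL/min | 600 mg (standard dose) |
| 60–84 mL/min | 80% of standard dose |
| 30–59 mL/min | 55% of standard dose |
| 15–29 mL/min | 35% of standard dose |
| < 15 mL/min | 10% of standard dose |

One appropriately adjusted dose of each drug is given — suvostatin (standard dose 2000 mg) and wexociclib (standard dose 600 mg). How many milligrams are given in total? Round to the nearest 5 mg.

CrCl = (140 − 34) × 90.1 / (72 × 1.3) × 0.85 = 9550.6 / 93.60 × 0.85 ≈ 86.7 mL/min
CrCl ≈ 87 mL/min.
suvostatin: ≥ 70 mL/min → 100% of 2000 mg = 2000 mg.
wexociclib: ≥ 85 mL/min → 100% of 600 mg = 600 mg.
Total = 2000 + 600 = 2600 mg.

2600 mg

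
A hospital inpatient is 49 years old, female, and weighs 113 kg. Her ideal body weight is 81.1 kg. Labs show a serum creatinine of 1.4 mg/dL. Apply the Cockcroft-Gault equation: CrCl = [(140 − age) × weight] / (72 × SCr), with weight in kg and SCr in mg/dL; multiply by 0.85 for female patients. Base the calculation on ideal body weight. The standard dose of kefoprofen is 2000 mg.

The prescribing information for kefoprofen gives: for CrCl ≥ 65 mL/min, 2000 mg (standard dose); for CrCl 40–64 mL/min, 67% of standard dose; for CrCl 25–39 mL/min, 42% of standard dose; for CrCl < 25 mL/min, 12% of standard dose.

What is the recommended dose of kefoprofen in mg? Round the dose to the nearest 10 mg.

CrCl = (140 − 49) × 81.1 / (72 × 1.4) × 0.85 = 7380.1 / 100.80 × 0.85 ≈ 62.2 mL/min
CrCl ≈ 62 mL/min → bracket 40–64 mL/min.
67% of 2000 mg = 1340 mg

1340 mg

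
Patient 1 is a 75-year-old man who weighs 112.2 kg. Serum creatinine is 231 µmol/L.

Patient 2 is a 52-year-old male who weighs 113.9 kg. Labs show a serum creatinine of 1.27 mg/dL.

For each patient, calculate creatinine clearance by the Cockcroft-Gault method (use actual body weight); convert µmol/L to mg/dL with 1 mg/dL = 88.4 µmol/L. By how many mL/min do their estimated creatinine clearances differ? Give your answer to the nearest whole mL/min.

Patient 1: SCr = 231 / 88.4 = 2.613 mg/dL
Patient 1: CrCl = (140 − 75) × 112.2 / (72 × 2.613) = 7293.0 / 188.14 ≈ 38.8 mL/min
Patient 2: CrCl = (140 − 52) × 113.9 / (72 × 1.27) = 10023.2 / 91.44 ≈ 109.6 mL/min
|38.8 − 109.6| = 70.8 mL/min

71 mL/min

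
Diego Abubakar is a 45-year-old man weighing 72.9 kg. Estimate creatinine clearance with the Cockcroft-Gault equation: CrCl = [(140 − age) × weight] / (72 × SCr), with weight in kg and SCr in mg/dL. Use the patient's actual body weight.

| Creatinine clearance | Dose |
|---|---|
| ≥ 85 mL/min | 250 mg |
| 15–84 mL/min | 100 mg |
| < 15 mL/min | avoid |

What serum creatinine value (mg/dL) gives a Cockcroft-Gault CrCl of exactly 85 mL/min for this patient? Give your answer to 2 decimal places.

Standard dose requires CrCl ≥ 85 mL/min.
Set (140 − 45) × 72.9 / (72 × SCr) = 85
SCr = (140 − 45) × 72.9 / (72 × 85) = 1.132 mg/dL

1.13 mg/dL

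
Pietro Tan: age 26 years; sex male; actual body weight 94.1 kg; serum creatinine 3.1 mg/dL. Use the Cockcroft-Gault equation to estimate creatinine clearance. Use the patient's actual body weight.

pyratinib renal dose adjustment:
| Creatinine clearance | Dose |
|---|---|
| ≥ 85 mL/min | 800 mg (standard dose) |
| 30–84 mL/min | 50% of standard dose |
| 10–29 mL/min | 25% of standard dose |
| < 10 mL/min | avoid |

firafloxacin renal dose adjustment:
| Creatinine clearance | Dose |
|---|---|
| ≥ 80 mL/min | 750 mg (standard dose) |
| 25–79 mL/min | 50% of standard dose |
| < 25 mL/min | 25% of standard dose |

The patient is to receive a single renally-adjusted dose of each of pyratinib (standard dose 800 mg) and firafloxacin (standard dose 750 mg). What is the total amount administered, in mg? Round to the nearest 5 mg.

775 mg

CrCl = (140 − 26) × 94.1 / (72 × 3.1) = 10727.4 / 223.20 ≈ 48.1 mL/min
CrCl ≈ 48 mL/min.
pyratinib: 30–84 mL/min → 50% of 800 mg = 400 mg.
firafloxacin: 25–79 mL/min → 50% of 750 mg = 375 mg.
Total = 400 + 375 = 775 mg.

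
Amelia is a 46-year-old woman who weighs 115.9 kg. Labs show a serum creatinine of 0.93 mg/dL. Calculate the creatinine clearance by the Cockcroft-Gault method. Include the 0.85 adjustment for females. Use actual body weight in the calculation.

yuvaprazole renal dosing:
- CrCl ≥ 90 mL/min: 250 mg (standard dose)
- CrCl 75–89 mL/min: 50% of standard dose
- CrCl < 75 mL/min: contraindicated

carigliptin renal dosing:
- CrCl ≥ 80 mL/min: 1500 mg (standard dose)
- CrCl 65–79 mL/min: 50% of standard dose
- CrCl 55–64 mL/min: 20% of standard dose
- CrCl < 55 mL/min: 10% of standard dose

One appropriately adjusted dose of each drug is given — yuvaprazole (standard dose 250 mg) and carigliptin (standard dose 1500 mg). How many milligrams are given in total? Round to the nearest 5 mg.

CrCl = (140 − 46) × 115.9 / (72 × 0.93) × 0.85 = 10894.6 / 66.96 × 0.85 ≈ 138.3 mL/min
CrCl ≈ 138 mL/min.
yuvaprazole: ≥ 90 mL/min → 100% of 250 mg = 250 mg.
carigliptin: ≥ 80 mL/min → 100% of 1500 mg = 1500 mg.
Total = 250 + 1500 = 1750 mg.

1750 mg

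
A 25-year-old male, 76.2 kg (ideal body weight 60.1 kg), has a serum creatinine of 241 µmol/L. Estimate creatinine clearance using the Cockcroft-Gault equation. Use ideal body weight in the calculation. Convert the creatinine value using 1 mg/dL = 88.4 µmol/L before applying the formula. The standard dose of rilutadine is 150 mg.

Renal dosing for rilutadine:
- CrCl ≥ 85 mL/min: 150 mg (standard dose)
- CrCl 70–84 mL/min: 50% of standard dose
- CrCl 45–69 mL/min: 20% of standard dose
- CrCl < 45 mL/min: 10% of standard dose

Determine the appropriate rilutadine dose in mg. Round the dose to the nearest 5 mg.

15 mg

SCr = 241 / 88.4 = 2.726 mg/dL
CrCl = (140 − 25) × 60.1 / (72 × 2.726) = 6911.5 / 196.27 ≈ 35.2 mL/min
CrCl ≈ 35 mL/min → bracket < 45 mL/min.
10% of 150 mg = 15 mg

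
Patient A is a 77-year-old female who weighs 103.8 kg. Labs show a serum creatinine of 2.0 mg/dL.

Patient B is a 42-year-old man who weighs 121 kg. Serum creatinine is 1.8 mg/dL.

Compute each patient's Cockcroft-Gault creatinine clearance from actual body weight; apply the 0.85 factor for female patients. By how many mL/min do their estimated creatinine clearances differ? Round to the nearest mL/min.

Patient A: CrCl = (140 − 77) × 103.8 / (72 × 2) × 0.85 = 6539.4 / 144.00 × 0.85 ≈ 38.6 mL/min
Patient B: CrCl = (140 − 42) × 121 / (72 × 1.8) = 11858.0 / 129.60 ≈ 91.5 mL/min
|38.6 − 91.5| = 52.9 mL/min

53 mL/min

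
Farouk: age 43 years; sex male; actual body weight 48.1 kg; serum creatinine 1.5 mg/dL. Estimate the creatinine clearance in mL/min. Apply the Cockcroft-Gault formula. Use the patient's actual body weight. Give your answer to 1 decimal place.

CrCl = (140 − 43) × 48.1 / (72 × 1.5) = 4665.7 / 108.00 ≈ 43.2 mL/min

43.2 mL/min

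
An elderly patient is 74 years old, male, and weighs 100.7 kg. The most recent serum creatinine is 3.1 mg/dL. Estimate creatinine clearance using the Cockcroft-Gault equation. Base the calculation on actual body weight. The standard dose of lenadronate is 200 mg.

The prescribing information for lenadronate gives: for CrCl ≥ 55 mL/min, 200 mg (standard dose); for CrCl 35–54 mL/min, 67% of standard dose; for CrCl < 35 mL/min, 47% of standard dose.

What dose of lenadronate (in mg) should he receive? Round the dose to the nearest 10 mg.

90 mg

CrCl = (140 − 74) × 100.7 / (72 × 3.1) = 6646.2 / 223.20 ≈ 29.8 mL/min
CrCl ≈ 30 mL/min → bracket < 35 mL/min.
47% of 200 mg = 94 mg → 90 mg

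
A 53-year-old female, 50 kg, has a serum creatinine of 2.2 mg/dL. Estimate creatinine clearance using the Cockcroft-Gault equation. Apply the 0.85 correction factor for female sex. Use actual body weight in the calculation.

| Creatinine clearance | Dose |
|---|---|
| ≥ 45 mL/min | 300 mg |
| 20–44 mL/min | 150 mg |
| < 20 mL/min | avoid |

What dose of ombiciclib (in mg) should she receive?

CrCl = (140 − 53) × 50 / (72 × 2.2) × 0.85 = 4350.0 / 158.40 × 0.85 ≈ 23.3 mL/min
CrCl ≈ 23 mL/min → bracket 20–44 mL/min.
Dose for this bracket: 150 mg.

150 mg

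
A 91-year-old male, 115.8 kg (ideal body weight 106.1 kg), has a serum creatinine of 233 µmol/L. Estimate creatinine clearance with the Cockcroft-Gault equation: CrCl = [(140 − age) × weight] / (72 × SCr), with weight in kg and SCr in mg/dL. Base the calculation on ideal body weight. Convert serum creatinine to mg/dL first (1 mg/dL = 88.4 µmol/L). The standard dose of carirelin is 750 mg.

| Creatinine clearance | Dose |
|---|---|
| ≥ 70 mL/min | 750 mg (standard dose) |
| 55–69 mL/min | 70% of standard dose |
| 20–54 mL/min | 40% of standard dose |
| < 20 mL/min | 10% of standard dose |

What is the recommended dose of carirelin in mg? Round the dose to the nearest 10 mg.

300 mg

SCr = 233 / 88.4 = 2.636 mg/dL
CrCl = (140 − 91) × 106.1 / (72 × 2.636) = 5198.9 / 189.79 ≈ 27.4 mL/min
CrCl ≈ 27 mL/min → bracket 20–54 mL/min.
40% of 750 mg = 300 mg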